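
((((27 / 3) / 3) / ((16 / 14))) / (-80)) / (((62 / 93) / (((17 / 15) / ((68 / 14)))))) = -147 / 12800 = -0.01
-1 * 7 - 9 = -16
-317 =-317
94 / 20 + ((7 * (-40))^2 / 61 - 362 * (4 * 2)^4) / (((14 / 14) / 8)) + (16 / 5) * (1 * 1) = -11851726.13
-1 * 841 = -841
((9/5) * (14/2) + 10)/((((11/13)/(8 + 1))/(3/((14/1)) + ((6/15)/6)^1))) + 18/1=329313/3850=85.54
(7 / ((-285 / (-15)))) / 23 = 7 / 437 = 0.02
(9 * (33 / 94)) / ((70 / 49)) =2079 / 940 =2.21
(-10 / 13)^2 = 0.59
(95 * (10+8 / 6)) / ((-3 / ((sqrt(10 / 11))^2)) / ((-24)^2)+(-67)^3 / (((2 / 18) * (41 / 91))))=-4460800 / 24891779089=-0.00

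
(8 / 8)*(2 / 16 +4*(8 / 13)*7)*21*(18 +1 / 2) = 1402485 / 208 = 6742.72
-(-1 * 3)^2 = -9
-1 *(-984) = 984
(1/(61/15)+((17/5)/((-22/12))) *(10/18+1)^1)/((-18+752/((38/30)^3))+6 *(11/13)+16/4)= -2368364687/324076453140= -0.01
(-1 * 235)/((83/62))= -14570/83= -175.54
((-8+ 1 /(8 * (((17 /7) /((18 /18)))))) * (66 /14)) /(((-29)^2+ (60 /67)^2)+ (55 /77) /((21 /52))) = -3362858037 /75705480248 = -0.04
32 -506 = -474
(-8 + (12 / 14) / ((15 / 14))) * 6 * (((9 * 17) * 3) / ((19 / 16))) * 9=-14276736 / 95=-150281.43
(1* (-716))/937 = -716/937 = -0.76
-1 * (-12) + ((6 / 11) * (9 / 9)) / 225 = 9902 / 825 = 12.00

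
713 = 713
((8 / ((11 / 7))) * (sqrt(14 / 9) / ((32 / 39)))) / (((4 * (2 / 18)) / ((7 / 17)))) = 5733 * sqrt(14) / 2992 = 7.17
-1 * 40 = -40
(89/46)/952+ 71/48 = 97297/65688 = 1.48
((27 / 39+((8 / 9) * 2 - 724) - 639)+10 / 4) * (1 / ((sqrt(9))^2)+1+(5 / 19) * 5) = -131878285 / 40014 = -3295.80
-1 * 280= -280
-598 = -598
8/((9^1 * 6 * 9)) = 0.02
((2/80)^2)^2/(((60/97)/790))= 7663/15360000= 0.00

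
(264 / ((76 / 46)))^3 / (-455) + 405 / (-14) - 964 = -9959.64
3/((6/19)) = 19/2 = 9.50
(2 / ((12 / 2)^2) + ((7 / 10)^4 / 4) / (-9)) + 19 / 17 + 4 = 31619183 / 6120000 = 5.17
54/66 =9/11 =0.82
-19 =-19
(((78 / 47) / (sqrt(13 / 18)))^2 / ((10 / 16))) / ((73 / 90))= 1213056 / 161257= 7.52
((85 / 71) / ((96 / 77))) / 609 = 935 / 592992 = 0.00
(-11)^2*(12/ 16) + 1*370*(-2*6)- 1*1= -17401/ 4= -4350.25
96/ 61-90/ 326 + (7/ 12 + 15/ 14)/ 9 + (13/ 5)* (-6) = -530635099/ 37584540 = -14.12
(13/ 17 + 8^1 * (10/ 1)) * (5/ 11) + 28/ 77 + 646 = 127735/ 187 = 683.07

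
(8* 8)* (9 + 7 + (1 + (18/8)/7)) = 7760/7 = 1108.57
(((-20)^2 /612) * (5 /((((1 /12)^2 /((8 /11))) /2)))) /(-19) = -128000 /3553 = -36.03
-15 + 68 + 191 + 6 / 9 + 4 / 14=5144 / 21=244.95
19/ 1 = 19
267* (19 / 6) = 1691 / 2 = 845.50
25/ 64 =0.39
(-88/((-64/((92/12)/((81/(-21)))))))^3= -5554637011/272097792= -20.41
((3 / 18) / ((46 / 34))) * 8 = 68 / 69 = 0.99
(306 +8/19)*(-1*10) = -58220/19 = -3064.21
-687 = -687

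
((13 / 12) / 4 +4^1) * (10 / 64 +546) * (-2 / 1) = -3582785 / 768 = -4665.08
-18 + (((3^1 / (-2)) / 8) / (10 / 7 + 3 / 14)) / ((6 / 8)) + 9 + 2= -329 / 46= -7.15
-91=-91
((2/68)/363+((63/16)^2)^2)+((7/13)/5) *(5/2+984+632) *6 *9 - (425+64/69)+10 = 429583415284513/46508605440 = 9236.64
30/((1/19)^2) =10830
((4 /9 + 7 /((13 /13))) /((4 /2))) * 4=134 /9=14.89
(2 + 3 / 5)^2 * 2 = 338 / 25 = 13.52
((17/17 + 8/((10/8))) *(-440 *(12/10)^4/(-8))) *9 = 7595.60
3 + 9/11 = 42/11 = 3.82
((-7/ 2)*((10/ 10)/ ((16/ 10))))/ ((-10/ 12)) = 21/ 8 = 2.62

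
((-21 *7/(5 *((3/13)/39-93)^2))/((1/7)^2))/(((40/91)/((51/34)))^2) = -15332469805107/7903764992000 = -1.94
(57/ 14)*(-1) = -57/ 14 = -4.07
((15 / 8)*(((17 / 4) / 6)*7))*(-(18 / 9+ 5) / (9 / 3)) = -4165 / 192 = -21.69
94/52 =47/26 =1.81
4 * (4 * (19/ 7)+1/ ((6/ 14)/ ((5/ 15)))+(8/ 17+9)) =90416/ 1071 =84.42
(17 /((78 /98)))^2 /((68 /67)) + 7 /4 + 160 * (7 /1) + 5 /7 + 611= 46483975 /21294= 2182.96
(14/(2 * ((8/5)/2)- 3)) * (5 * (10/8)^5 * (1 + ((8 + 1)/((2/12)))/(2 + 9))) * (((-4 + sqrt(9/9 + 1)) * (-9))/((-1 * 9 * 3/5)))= 25390625/4224- 25390625 * sqrt(2)/16896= 3885.82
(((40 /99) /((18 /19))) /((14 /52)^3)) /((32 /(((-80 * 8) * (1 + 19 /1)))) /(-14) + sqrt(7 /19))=-101518976000 /9584022850479 + 4274483200000 * sqrt(133) /1369146121497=35.99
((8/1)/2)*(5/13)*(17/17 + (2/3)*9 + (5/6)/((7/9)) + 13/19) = 23290/1729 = 13.47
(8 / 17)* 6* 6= 288 / 17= 16.94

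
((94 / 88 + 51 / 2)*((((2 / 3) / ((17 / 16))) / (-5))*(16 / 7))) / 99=-21376 / 277695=-0.08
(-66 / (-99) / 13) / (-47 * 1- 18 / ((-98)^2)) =-9604 / 8802417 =-0.00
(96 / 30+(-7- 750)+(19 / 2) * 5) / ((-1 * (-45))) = -7063 / 450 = -15.70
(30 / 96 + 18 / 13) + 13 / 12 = 2.78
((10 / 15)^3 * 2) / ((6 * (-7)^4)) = 8 / 194481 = 0.00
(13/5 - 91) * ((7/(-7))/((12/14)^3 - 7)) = -151606/10925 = -13.88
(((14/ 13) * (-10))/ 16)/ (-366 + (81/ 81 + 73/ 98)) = 1715/ 928122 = 0.00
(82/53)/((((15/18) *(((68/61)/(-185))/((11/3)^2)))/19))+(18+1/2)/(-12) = -1701973841/21624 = -78707.63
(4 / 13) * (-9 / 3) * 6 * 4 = -22.15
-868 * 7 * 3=-18228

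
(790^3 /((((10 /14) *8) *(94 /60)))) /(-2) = -1294227375 /47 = -27536752.66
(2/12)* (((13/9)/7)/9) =13/3402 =0.00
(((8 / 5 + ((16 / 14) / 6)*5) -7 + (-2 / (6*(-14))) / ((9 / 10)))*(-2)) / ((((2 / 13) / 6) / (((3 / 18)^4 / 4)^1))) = 27157 / 408240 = 0.07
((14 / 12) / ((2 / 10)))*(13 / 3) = 455 / 18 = 25.28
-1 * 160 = -160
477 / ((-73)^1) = -477 / 73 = -6.53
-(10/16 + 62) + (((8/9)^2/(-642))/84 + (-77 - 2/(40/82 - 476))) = -1486294980955/10645225416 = -139.62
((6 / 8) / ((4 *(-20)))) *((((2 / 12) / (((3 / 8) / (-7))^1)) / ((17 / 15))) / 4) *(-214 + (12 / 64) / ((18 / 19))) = -143675 / 104448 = -1.38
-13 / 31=-0.42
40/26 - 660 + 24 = -8248/13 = -634.46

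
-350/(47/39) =-13650/47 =-290.43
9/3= 3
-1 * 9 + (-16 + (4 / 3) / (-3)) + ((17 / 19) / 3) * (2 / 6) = -4334 / 171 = -25.35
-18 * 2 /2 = -18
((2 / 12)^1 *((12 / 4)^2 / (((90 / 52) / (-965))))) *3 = -2509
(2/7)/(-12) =-0.02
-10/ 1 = -10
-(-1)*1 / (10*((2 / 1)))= 1 / 20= 0.05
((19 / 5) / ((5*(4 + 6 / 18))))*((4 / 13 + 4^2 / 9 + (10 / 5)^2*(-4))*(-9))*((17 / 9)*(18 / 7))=3155064 / 29575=106.68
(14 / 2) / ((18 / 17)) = 119 / 18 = 6.61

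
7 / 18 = 0.39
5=5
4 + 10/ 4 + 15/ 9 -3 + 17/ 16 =299/ 48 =6.23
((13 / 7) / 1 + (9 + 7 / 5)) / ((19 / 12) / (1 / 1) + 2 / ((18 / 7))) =5.19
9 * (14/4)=63/2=31.50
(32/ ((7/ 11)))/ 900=88/ 1575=0.06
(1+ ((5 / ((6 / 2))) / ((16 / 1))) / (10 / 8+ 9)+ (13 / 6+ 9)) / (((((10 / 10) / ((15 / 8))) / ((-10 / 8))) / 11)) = -1647525 / 5248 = -313.93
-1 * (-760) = 760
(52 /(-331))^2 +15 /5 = 331387 /109561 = 3.02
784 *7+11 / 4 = 21963 / 4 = 5490.75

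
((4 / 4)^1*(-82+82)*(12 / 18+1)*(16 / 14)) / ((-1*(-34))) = 0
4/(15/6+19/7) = 0.77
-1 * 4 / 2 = -2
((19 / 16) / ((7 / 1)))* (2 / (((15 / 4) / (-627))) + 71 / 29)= -914527 / 16240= -56.31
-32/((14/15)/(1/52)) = -60/91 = -0.66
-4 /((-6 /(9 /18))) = 1 /3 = 0.33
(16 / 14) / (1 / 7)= 8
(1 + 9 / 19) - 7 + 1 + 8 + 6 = 9.47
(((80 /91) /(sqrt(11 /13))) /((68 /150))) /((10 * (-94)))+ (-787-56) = -843-150 * sqrt(143) /799799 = -843.00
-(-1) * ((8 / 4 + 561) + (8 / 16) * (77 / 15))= 16967 / 30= 565.57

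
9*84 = 756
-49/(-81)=49/81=0.60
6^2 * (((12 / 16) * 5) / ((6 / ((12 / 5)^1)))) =54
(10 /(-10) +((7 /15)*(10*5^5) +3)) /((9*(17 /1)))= 43756 /459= 95.33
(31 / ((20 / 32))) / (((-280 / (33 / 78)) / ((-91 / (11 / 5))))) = 31 / 10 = 3.10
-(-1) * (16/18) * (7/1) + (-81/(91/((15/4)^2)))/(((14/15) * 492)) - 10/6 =136241891/30086784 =4.53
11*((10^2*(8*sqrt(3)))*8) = 70400*sqrt(3) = 121936.38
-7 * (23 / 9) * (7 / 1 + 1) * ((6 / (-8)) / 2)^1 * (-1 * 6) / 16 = -161 / 8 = -20.12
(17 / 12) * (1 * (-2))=-17 / 6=-2.83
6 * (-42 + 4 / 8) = -249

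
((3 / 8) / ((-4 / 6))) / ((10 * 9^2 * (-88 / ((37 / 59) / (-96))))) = -37 / 717742080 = -0.00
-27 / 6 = -9 / 2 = -4.50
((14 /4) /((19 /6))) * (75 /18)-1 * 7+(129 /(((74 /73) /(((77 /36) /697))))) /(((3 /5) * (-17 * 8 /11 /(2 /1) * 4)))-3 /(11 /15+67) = -3004496709821 /1218689935488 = -2.47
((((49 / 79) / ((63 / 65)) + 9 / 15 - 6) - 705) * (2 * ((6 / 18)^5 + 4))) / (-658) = 350724383 / 40601655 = 8.64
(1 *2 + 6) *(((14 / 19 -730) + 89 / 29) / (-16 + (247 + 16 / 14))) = -22407448 / 895375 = -25.03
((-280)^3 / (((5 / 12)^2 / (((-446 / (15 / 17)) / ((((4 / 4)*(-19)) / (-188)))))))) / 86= 6007820550144 / 817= 7353513525.27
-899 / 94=-9.56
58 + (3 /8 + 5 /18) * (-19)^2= 21143 /72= 293.65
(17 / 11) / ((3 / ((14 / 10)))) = 0.72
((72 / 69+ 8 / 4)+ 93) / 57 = 2209 / 1311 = 1.68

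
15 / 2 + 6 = 27 / 2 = 13.50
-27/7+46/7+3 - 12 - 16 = -156/7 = -22.29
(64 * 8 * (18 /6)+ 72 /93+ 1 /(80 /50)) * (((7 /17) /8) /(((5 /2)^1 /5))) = 2668925 /16864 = 158.26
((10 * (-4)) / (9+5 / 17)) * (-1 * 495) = 168300 / 79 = 2130.38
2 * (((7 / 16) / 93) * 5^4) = 4375 / 744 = 5.88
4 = 4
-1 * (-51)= 51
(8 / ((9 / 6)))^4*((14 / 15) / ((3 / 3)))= 755.15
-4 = -4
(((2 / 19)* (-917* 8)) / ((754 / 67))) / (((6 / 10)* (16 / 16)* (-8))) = 307195 / 21489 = 14.30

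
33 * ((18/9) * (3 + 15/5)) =396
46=46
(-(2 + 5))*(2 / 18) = -7 / 9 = -0.78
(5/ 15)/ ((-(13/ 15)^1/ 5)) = -25/ 13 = -1.92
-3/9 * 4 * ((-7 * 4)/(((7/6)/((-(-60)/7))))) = 1920/7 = 274.29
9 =9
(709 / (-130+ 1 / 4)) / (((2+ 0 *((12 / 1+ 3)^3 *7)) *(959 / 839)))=-1189702 / 497721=-2.39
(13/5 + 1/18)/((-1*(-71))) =239/6390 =0.04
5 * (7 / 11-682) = -37475 / 11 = -3406.82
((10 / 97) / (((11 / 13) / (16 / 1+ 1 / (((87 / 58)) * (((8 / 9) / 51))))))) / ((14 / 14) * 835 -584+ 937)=14105 / 2535192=0.01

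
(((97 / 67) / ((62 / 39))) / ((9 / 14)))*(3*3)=26481 / 2077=12.75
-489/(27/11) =-1793/9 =-199.22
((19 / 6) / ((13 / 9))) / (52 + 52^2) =57 / 71656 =0.00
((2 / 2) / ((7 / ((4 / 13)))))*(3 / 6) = 2 / 91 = 0.02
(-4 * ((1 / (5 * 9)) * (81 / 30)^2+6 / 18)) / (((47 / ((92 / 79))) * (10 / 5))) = -34178 / 1392375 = -0.02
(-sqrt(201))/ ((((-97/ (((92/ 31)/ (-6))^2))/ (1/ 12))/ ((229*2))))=1.36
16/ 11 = 1.45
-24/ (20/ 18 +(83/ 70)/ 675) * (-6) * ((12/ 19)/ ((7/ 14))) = 163296000/ 999077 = 163.45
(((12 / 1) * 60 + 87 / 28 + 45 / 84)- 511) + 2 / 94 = 139933 / 658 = 212.66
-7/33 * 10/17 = -70/561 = -0.12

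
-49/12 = -4.08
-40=-40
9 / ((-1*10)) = -9 / 10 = -0.90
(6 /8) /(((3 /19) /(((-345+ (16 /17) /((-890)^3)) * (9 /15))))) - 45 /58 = -854994774710181 /868874292500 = -984.03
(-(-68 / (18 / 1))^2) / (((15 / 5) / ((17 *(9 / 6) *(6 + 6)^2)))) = -157216 / 9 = -17468.44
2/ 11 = 0.18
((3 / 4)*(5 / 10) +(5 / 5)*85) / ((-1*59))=-683 / 472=-1.45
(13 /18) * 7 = 91 /18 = 5.06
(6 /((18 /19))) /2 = 19 /6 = 3.17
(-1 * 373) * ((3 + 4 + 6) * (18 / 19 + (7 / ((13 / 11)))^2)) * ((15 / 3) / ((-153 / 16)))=3452279120 / 37791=91351.89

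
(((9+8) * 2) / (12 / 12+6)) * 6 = 204 / 7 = 29.14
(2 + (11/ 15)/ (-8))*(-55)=-2519/ 24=-104.96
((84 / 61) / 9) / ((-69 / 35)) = -0.08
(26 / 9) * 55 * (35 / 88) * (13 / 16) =29575 / 576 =51.35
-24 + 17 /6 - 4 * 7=-295 /6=-49.17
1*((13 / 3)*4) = 52 / 3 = 17.33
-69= -69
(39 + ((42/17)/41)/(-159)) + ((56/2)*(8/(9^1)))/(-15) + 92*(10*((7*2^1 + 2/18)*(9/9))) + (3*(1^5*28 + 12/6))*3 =66275513741/4987035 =13289.56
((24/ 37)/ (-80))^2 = 9/ 136900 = 0.00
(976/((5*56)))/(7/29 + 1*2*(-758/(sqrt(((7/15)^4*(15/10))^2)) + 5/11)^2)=352557111214/22963193160239489485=0.00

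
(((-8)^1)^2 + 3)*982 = 65794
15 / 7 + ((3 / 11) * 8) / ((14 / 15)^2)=4.65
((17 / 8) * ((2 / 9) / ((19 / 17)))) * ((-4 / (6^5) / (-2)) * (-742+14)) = -26299 / 332424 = -0.08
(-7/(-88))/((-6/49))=-343/528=-0.65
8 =8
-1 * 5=-5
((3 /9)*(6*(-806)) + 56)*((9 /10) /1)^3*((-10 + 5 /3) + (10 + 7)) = -1228851 /125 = -9830.81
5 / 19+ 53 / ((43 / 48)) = 48551 / 817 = 59.43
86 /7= 12.29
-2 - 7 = -9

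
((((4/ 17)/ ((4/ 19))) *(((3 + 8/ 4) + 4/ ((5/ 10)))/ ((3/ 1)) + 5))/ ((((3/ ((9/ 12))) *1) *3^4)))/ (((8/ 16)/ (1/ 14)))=19/ 4131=0.00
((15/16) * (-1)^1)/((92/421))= -6315/1472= -4.29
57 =57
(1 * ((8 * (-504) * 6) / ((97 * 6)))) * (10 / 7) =-5760 / 97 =-59.38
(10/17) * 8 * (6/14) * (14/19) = 480/323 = 1.49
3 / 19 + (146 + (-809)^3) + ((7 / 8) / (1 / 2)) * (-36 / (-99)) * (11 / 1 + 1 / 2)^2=-442641015299 / 836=-529474898.68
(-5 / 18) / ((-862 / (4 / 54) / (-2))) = -5 / 104733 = -0.00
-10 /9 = -1.11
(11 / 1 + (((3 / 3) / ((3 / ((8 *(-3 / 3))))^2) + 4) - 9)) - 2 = 100 / 9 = 11.11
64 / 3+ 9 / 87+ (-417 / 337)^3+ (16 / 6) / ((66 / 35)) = 2302702832542 / 109881073863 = 20.96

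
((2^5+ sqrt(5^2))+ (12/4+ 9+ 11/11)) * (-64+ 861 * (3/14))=6025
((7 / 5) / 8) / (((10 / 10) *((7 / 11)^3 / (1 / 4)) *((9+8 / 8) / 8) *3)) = 1331 / 29400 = 0.05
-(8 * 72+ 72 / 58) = -16740 / 29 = -577.24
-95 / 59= -1.61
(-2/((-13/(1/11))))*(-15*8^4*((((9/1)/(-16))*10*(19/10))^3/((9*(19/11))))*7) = 6140610/13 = 472354.62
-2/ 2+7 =6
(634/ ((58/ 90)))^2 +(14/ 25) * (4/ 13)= 264537339596/ 273325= 967849.04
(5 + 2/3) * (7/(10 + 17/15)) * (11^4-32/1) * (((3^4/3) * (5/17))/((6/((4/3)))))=15339450/167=91852.99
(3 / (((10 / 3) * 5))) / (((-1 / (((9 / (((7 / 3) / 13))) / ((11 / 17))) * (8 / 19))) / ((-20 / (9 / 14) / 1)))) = 190944 / 1045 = 182.72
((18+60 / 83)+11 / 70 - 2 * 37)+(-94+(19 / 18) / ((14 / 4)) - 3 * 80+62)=-17089333 / 52290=-326.82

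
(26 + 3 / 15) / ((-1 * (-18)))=131 / 90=1.46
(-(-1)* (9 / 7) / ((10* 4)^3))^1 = 9 / 448000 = 0.00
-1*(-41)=41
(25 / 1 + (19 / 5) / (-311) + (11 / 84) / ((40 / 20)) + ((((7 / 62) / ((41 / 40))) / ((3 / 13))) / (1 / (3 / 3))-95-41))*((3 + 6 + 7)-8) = -36679831417 / 41504505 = -883.76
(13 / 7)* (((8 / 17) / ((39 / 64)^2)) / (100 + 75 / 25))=32768 / 1434069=0.02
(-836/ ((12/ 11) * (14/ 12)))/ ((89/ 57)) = -262086/ 623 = -420.68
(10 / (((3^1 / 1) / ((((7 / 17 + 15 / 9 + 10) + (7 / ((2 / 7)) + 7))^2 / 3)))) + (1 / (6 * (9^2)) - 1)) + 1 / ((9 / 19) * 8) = 2109.35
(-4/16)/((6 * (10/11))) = -11/240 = -0.05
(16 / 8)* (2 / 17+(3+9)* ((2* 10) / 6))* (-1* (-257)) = 350548 / 17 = 20620.47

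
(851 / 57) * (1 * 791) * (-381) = -85488907 / 19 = -4499416.16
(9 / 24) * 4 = 3 / 2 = 1.50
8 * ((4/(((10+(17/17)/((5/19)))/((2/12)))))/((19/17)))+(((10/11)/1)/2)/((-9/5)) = 1345/14421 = 0.09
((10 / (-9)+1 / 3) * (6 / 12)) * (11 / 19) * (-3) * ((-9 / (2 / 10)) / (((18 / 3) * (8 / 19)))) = -12.03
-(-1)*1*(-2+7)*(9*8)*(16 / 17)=5760 / 17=338.82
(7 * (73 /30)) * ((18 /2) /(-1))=-1533 /10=-153.30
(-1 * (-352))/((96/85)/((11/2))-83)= -329120/77413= -4.25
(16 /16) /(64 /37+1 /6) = 222 /421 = 0.53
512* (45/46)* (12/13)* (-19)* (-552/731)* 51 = 189112320/559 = 338304.69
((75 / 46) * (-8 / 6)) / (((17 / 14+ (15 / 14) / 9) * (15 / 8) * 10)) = -2 / 23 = -0.09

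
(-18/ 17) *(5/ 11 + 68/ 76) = -5076/ 3553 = -1.43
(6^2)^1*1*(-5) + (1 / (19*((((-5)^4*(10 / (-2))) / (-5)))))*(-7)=-2137507 / 11875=-180.00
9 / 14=0.64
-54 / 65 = -0.83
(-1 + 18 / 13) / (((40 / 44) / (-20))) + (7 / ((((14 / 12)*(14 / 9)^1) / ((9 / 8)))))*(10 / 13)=-1865 / 364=-5.12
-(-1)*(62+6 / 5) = 316 / 5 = 63.20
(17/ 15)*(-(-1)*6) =34/ 5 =6.80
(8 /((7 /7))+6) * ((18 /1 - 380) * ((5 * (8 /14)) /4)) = -3620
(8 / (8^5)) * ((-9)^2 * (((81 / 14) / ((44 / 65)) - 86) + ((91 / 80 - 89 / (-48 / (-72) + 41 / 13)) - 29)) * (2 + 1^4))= -28684708281 / 3759472640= -7.63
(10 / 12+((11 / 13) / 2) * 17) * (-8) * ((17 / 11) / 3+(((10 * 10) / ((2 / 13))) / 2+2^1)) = -27063232 / 1287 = -21028.15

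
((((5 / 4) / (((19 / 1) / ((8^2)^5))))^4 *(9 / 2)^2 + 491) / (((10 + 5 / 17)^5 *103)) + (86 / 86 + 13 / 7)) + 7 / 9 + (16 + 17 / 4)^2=13436051451618677960816150674923855759139254913 / 317251996651406250000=42351353477475809512729350.00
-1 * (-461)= 461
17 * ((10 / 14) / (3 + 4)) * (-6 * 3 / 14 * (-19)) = 42.38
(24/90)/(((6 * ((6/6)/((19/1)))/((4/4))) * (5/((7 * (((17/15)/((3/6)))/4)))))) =2261/3375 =0.67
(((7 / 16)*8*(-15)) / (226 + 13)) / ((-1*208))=105 / 99424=0.00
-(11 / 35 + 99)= -3476 / 35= -99.31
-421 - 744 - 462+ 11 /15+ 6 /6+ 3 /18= -16251 /10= -1625.10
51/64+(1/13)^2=0.80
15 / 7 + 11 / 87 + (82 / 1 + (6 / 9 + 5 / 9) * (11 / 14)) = 311429 / 3654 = 85.23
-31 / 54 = -0.57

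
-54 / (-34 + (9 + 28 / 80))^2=-21600 / 243049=-0.09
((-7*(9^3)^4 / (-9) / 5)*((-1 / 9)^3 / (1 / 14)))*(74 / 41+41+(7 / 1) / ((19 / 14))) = -157618754398854 / 3895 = -40466945930.39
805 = 805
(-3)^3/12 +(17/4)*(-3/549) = -416/183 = -2.27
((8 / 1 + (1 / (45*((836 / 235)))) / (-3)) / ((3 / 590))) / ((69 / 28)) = 745584770 / 1168101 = 638.29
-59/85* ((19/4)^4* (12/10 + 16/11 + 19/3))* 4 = -11402696537/897600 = -12703.54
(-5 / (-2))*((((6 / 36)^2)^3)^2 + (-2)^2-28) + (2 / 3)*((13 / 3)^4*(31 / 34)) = 11421944193109 / 74010599424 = 154.33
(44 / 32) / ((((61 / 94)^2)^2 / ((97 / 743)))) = 10413239254 / 10287459863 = 1.01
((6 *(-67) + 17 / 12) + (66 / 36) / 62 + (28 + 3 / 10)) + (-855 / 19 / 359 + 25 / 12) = -247261303 / 667740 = -370.30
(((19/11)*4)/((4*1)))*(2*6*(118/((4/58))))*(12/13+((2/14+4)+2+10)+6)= 818836692/1001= 818018.67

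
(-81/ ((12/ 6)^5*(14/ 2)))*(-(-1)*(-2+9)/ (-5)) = 81/ 160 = 0.51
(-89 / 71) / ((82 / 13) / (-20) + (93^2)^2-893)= -11570 / 690443759929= -0.00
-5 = -5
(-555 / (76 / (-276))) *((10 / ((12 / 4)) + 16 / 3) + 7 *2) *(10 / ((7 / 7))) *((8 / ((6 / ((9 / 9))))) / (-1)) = -11573600 / 19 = -609136.84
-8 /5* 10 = -16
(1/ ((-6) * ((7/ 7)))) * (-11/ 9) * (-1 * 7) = -77/ 54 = -1.43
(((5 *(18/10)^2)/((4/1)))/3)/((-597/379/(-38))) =32.57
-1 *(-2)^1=2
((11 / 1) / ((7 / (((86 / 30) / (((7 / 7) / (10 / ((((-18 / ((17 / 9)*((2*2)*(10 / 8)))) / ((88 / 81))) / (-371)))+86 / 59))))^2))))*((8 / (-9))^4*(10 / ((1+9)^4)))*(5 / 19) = 6988646361568678709106688 / 735509530086851323125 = 9501.78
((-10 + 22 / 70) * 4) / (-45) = 452 / 525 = 0.86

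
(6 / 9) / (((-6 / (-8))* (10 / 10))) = 8 / 9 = 0.89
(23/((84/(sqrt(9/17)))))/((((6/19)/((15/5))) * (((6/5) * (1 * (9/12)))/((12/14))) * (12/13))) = 28405 * sqrt(17)/59976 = 1.95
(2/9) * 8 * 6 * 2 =64/3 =21.33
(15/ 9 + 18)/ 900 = 59/ 2700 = 0.02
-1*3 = -3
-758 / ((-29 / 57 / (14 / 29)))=604884 / 841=719.24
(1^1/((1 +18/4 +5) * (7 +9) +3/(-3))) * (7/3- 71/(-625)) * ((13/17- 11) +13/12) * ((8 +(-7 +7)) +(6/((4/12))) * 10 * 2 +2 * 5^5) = -4724036494/5323125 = -887.46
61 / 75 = 0.81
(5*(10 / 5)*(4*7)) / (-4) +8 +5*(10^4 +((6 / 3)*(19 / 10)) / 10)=499399 / 10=49939.90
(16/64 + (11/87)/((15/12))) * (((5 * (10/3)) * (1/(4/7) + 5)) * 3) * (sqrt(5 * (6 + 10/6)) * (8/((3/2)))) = 6110 * sqrt(345)/29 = 3913.39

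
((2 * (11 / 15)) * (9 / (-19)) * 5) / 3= -22 / 19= -1.16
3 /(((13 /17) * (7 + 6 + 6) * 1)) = 51 /247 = 0.21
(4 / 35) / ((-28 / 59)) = -59 / 245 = -0.24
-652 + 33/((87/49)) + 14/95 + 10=-623.27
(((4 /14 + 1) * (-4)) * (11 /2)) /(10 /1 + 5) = -66 /35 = -1.89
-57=-57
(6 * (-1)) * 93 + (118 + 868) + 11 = 439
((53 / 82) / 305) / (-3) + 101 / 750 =125638 / 937875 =0.13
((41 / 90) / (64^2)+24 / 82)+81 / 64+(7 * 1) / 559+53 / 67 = 1337058151453 / 566073630720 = 2.36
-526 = -526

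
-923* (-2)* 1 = 1846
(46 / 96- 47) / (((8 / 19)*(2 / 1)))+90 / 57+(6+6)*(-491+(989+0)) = 86418719 / 14592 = 5922.34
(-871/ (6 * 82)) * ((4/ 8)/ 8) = -871/ 7872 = -0.11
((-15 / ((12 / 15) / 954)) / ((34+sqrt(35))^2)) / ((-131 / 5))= 213040125 / 329239942- 6081750 * sqrt(35) / 164619971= 0.43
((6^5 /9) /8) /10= 54 /5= 10.80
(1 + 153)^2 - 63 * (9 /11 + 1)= 259616 /11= 23601.45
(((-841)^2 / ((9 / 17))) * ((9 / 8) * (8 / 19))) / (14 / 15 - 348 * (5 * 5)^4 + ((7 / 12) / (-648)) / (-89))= -41606116028640 / 8937357688636327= -0.00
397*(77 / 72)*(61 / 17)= 1864709 / 1224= 1523.46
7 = 7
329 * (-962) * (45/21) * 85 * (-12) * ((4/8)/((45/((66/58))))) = 8746570.34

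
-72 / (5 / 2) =-144 / 5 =-28.80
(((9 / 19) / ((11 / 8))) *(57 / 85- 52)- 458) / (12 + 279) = -8450506 / 5169615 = -1.63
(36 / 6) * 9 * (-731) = -39474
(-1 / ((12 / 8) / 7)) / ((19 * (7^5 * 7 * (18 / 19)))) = -1 / 453789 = -0.00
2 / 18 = 1 / 9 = 0.11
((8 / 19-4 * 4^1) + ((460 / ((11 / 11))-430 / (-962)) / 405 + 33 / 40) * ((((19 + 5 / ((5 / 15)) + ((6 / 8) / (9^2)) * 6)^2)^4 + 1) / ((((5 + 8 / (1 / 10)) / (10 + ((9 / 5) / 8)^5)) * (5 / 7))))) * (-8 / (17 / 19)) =-212894352941783924803488571607833422083 / 40724273124576460800000000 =-5227701726941.46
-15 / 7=-2.14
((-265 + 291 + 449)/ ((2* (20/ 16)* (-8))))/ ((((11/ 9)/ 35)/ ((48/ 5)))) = -6529.09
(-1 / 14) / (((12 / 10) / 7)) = -5 / 12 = -0.42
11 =11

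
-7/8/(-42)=1/48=0.02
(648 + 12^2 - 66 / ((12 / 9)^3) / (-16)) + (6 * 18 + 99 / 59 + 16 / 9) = 246097441 / 271872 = 905.20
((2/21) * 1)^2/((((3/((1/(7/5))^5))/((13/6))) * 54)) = 40625/1801088541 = 0.00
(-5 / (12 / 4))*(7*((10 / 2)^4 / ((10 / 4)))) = -8750 / 3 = -2916.67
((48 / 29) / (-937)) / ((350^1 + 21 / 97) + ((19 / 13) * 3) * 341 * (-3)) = 3783 / 8855925257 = 0.00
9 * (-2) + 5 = -13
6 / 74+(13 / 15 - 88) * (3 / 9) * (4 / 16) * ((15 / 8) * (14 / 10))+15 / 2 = -203873 / 17760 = -11.48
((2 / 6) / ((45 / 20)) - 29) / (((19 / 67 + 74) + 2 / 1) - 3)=-52193 / 132570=-0.39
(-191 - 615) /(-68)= 403 /34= 11.85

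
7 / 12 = 0.58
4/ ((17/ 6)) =24/ 17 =1.41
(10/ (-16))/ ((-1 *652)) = 0.00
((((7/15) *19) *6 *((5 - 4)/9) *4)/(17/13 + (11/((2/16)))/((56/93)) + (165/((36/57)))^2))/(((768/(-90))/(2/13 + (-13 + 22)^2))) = -982205/298766889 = -0.00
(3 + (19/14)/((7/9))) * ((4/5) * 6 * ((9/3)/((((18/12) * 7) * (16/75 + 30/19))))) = 1590300/438011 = 3.63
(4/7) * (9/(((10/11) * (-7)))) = -198/245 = -0.81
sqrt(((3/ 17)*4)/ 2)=sqrt(102)/ 17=0.59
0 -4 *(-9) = 36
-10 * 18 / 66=-30 / 11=-2.73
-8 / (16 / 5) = -5 / 2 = -2.50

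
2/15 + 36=542/15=36.13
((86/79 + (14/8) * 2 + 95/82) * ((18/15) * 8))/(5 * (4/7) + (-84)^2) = 0.01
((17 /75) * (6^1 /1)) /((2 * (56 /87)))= 1479 /1400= 1.06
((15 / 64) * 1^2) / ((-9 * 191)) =-5 / 36672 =-0.00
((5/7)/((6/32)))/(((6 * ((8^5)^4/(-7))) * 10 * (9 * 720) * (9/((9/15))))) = -1/252143933057517433651200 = -0.00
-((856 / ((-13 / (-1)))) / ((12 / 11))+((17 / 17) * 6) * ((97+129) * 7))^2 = -138787541764 / 1521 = -91247561.98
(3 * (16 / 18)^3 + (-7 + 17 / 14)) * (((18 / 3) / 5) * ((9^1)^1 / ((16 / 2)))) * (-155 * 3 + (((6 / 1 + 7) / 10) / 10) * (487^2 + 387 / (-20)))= -152004459227 / 1008000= -150798.07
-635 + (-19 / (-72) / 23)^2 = -1741382999 / 2742336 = -635.00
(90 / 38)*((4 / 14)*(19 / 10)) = 9 / 7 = 1.29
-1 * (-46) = 46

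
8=8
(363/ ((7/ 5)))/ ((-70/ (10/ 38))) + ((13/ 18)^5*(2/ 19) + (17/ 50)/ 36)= -20772271181/ 21989847600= -0.94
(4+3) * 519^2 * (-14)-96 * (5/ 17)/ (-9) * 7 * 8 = -1346257318/ 51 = -26397202.31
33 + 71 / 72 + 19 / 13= 33179 / 936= 35.45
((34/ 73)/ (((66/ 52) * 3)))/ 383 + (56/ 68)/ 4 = 19405643/ 94109994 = 0.21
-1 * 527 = -527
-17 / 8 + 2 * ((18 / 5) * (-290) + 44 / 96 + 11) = -49613 / 24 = -2067.21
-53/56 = -0.95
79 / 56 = 1.41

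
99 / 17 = 5.82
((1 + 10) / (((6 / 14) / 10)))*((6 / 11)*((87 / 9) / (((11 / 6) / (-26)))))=-211120 / 11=-19192.73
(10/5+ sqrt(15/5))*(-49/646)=-49/323 - 49*sqrt(3)/646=-0.28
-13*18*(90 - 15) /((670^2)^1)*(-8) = 1404 /4489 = 0.31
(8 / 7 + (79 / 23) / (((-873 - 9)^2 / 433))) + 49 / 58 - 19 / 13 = 0.53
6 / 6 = 1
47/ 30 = 1.57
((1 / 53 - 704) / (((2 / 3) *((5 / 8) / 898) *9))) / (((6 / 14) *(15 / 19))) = -5941602632 / 11925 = -498247.60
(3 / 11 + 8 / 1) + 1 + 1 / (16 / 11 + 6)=8485 / 902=9.41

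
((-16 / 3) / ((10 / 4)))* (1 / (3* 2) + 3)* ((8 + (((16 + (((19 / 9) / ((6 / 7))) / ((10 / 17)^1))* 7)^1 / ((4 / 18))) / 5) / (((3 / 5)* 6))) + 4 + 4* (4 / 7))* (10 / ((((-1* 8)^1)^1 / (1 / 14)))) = 7358111 / 476280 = 15.45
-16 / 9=-1.78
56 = 56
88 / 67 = 1.31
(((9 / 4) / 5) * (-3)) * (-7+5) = 27 / 10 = 2.70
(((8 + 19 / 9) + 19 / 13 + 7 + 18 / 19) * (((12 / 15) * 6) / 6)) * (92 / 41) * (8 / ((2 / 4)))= 560.65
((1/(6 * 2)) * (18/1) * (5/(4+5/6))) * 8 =360/29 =12.41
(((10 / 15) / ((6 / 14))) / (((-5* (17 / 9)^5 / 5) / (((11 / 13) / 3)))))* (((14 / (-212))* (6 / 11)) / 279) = 71442 / 30326725663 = 0.00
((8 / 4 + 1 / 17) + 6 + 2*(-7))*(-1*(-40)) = -4040 / 17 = -237.65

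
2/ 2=1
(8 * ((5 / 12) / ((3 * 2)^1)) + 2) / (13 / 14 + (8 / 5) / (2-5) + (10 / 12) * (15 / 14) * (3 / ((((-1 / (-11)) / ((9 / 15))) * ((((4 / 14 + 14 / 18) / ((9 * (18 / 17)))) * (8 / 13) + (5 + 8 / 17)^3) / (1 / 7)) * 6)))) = 49112012838920 / 7644971982903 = 6.42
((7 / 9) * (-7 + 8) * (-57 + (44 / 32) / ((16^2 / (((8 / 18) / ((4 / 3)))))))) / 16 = -2451379 / 884736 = -2.77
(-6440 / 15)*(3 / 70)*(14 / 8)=-161 / 5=-32.20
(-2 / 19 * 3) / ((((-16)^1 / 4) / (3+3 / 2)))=27 / 76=0.36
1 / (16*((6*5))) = 1 / 480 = 0.00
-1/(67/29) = -29/67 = -0.43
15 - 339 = -324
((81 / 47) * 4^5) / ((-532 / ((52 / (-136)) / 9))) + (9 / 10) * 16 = 7726104 / 531335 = 14.54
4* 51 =204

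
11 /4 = 2.75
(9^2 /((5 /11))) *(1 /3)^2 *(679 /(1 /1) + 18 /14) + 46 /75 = 7071892 /525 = 13470.27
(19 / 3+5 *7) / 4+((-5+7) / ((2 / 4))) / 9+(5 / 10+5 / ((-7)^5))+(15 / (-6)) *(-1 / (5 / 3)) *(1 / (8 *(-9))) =27243427 / 2420208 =11.26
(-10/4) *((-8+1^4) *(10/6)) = 175/6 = 29.17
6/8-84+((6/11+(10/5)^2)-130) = -9183/44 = -208.70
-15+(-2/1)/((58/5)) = -440/29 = -15.17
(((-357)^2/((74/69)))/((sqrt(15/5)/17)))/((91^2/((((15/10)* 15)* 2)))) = 45764595* sqrt(3)/12506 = 6338.29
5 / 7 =0.71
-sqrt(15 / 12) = -sqrt(5) / 2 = -1.12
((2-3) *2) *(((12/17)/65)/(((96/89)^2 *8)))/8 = -7921/27156480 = -0.00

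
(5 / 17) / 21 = 5 / 357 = 0.01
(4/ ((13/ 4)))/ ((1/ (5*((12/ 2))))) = 480/ 13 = 36.92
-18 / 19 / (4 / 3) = -27 / 38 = -0.71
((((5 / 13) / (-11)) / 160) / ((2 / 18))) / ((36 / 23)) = -23 / 18304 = -0.00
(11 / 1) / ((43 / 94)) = 1034 / 43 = 24.05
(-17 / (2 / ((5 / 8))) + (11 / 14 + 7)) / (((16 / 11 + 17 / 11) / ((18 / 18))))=277 / 336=0.82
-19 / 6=-3.17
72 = 72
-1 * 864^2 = -746496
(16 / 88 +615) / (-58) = -10.61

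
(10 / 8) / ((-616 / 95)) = -475 / 2464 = -0.19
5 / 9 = 0.56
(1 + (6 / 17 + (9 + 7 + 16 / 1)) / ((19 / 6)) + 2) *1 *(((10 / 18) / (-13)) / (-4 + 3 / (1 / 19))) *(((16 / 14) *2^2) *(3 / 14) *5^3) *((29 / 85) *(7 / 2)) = -41267000 / 26483093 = -1.56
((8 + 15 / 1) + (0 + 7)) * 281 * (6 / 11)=50580 / 11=4598.18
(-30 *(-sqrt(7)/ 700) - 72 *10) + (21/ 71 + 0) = -51099/ 71 + 3 *sqrt(7)/ 70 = -719.59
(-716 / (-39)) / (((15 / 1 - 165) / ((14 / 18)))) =-2506 / 26325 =-0.10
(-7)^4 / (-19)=-2401 / 19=-126.37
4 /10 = 2 /5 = 0.40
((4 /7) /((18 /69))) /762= 23 /8001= 0.00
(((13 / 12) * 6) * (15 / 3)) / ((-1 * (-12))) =65 / 24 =2.71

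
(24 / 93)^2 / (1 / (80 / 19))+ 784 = 784.28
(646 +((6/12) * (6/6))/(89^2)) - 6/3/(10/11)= 50995403/79210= 643.80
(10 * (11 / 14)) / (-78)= -55 / 546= -0.10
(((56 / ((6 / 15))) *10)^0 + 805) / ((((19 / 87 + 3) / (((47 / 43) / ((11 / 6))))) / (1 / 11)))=4943601 / 364210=13.57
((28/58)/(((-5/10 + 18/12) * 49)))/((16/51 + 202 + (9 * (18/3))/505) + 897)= 51510/5748062537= 0.00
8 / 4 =2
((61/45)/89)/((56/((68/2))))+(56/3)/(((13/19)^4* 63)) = 1.36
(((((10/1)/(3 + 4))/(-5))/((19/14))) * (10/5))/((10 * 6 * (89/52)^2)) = -5408/2257485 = -0.00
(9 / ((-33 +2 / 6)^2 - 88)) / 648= 1 / 70496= 0.00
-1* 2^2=-4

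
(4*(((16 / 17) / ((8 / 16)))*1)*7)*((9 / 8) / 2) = 504 / 17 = 29.65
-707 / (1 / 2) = -1414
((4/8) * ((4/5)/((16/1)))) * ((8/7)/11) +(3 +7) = 3851/385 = 10.00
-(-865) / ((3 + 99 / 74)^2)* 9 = 4736740 / 11449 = 413.73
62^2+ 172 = 4016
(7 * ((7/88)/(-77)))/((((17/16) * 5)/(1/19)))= -14/195415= -0.00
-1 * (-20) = 20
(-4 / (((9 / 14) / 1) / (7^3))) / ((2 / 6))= -19208 / 3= -6402.67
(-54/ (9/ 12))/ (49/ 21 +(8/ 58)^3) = -5268024/ 170915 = -30.82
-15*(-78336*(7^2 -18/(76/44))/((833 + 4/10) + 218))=4306521600/99883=43115.66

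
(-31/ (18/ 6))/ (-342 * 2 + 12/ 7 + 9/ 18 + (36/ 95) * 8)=41230/ 2708229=0.02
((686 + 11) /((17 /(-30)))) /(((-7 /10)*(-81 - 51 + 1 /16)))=-13.32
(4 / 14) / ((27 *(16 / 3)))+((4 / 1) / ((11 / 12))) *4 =96779 / 5544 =17.46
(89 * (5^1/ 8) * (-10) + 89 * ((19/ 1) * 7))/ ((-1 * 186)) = -15041/ 248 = -60.65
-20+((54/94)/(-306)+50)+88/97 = 4790513/155006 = 30.91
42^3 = 74088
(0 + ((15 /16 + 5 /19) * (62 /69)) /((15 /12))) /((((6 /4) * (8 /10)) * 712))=11315 /11201184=0.00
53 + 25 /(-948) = 50219 /948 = 52.97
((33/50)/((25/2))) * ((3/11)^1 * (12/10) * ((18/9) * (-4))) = -432/3125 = -0.14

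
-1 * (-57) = 57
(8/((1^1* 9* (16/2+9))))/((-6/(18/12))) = -2/153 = -0.01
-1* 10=-10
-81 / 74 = -1.09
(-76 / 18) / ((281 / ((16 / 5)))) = -0.05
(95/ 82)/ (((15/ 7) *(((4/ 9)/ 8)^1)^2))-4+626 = 32684/ 41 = 797.17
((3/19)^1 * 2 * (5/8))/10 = 3/152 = 0.02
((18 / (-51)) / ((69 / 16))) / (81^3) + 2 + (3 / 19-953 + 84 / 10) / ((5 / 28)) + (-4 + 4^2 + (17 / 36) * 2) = -5273.93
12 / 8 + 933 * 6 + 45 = 11289 / 2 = 5644.50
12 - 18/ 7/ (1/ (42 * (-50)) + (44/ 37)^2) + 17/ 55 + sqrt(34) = sqrt(34) + 2344891387/ 223532705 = 16.32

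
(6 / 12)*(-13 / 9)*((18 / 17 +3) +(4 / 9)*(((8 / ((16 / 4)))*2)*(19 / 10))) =-73957 / 13770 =-5.37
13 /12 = 1.08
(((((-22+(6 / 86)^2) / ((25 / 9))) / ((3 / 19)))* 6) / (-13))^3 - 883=11516.61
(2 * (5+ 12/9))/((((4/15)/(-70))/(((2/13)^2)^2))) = -53200/28561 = -1.86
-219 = -219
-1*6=-6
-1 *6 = -6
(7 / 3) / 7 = 0.33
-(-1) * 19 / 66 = 19 / 66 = 0.29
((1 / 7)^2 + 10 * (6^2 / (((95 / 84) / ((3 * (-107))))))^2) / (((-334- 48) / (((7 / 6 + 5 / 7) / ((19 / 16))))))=-29180101404486668 / 6740305005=-4329195.99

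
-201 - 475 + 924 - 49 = 199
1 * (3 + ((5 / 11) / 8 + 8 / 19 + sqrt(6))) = sqrt(6) + 5815 / 1672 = 5.93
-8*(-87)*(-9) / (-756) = 8.29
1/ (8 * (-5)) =-1/ 40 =-0.02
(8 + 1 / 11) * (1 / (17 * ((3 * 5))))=89 / 2805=0.03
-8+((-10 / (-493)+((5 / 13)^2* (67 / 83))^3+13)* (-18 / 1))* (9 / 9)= -329811907179909688 / 1360633972377719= -242.40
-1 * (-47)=47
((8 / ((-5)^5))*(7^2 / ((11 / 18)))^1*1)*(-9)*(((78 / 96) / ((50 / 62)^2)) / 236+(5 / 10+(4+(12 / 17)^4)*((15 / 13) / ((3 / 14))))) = 237786920546591241 / 5505208414062500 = 43.19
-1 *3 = -3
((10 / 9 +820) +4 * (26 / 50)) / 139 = 185218 / 31275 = 5.92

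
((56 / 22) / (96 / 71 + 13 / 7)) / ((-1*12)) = -3479 / 52635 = -0.07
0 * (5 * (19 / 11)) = 0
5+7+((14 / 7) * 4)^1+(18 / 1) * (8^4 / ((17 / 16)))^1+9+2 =1180175 / 17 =69422.06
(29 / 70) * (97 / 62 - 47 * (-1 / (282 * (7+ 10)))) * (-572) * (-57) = 392231554 / 18445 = 21264.93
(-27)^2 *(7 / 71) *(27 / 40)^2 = 3720087 / 113600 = 32.75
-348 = -348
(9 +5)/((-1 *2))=-7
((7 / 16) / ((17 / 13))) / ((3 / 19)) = 1729 / 816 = 2.12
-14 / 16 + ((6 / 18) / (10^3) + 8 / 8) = 47 / 375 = 0.13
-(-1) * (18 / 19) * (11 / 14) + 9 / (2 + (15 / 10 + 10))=563 / 399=1.41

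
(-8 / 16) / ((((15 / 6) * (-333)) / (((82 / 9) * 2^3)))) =656 / 14985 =0.04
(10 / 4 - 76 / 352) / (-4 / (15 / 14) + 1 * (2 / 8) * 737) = 3015 / 238282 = 0.01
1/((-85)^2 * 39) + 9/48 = 845341/4508400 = 0.19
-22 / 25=-0.88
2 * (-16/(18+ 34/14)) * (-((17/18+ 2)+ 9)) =24080/1287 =18.71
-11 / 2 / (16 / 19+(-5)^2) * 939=-199.85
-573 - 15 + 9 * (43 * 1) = -201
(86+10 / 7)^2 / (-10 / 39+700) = 7303608 / 668605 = 10.92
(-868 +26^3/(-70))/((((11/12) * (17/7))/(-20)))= 110592/11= 10053.82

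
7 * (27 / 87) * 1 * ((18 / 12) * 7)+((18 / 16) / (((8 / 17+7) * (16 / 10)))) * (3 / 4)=21573243 / 942848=22.88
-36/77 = -0.47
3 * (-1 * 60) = -180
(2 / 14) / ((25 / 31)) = 31 / 175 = 0.18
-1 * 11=-11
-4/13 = -0.31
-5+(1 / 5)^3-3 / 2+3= -3.49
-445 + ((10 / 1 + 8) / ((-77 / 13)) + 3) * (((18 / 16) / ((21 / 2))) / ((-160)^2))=-24561152009 / 55193600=-445.00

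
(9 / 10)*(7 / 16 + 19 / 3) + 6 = 387 / 32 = 12.09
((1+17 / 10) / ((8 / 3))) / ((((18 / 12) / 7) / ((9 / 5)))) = 1701 / 200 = 8.50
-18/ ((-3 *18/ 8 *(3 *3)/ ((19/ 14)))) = 76/ 189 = 0.40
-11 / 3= -3.67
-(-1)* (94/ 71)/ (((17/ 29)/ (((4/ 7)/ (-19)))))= -10904/ 160531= -0.07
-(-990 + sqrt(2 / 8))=1979 / 2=989.50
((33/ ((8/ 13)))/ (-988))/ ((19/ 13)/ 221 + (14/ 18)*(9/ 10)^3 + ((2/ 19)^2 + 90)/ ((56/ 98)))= -75057125/ 218622177668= -0.00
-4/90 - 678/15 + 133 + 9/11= 43844/495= 88.57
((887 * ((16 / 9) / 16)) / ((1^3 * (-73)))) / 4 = -887 / 2628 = -0.34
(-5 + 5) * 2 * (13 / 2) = 0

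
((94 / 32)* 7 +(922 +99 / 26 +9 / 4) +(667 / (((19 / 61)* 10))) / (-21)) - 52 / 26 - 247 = 286082947 / 414960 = 689.42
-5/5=-1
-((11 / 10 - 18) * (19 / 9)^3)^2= -1343677407241 / 53144100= -25283.66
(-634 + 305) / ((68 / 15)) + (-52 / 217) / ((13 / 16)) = -1075247 / 14756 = -72.87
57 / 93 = 19 / 31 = 0.61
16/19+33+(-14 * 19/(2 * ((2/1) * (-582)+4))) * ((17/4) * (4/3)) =2280599/66120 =34.49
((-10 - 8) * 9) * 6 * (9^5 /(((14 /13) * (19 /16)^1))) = -5969145312 /133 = -44880791.82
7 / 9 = 0.78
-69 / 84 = -23 / 28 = -0.82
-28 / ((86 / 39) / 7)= -88.88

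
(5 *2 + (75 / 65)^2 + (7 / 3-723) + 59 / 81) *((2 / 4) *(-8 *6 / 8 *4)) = 38800480 / 4563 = 8503.28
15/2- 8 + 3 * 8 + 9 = 65/2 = 32.50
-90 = -90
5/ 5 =1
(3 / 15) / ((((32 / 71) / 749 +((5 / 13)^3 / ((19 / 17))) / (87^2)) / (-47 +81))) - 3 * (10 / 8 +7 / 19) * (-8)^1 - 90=11124.47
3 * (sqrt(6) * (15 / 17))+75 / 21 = 25 / 7+45 * sqrt(6) / 17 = 10.06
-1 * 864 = -864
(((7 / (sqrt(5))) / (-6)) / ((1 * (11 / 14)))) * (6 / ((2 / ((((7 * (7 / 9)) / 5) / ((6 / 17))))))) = -40817 * sqrt(5) / 14850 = -6.15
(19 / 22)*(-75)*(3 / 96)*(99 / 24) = -4275 / 512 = -8.35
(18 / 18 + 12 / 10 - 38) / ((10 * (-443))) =179 / 22150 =0.01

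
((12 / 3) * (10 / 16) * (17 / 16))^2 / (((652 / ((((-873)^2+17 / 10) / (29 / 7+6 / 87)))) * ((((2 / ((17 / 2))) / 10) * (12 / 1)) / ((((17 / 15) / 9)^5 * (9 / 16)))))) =10792370970125263561 / 87369773833912320000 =0.12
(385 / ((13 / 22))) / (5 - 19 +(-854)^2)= 605 / 677209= 0.00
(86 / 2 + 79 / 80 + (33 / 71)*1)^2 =63750695121 / 32262400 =1976.01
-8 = -8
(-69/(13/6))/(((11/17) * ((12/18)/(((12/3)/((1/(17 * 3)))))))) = -2153628/143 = -15060.34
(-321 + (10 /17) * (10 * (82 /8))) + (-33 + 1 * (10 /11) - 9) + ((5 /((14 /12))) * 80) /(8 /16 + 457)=-24038332 /79849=-301.05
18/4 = 9/2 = 4.50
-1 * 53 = -53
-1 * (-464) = 464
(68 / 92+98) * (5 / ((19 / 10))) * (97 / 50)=220287 / 437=504.09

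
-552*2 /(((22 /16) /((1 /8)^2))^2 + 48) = -69 /487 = -0.14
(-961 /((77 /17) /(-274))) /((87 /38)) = 170100844 /6699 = 25391.98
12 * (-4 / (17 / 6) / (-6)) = 2.82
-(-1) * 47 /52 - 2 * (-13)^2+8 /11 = -192403 /572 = -336.37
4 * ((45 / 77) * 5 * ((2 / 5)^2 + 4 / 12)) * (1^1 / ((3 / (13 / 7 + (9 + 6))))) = 17464 / 539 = 32.40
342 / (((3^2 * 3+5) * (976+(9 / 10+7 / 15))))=2565 / 234568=0.01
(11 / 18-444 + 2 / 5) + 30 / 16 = -158801 / 360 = -441.11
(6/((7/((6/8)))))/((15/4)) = 6/35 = 0.17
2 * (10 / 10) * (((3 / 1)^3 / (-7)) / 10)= -27 / 35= -0.77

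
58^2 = 3364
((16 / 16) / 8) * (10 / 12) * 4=5 / 12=0.42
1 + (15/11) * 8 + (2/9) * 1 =1201/99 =12.13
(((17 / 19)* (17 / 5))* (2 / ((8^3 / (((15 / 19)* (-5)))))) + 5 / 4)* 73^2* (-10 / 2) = -2962524325 / 92416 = -32056.40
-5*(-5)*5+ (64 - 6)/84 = 5279/42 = 125.69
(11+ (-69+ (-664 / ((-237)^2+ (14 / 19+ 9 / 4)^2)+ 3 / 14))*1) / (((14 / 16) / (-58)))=60914148555496 / 15899699977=3831.15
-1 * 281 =-281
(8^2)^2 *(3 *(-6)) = -73728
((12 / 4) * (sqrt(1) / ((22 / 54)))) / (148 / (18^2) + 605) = 6561 / 539462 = 0.01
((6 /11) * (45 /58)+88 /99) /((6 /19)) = 71573 /17226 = 4.15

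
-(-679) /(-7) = -97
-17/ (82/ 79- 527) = 1343/ 41551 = 0.03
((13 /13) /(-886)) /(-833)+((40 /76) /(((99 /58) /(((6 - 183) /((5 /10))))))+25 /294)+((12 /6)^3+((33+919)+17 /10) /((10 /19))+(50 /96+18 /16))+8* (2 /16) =158594190822281 /92549965200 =1713.61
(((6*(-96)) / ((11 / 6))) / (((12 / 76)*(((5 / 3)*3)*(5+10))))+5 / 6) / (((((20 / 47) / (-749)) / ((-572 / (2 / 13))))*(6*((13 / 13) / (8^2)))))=-2018052528856 / 1125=-1793824470.09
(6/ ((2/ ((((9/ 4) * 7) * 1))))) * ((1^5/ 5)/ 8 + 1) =7749/ 160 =48.43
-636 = -636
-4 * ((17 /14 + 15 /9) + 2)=-410 /21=-19.52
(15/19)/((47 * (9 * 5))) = 1/2679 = 0.00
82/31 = 2.65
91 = 91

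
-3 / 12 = -1 / 4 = -0.25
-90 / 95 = -18 / 19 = -0.95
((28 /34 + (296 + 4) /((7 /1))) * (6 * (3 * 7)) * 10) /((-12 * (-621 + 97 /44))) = 3430680 /462859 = 7.41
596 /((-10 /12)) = -3576 /5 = -715.20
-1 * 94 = -94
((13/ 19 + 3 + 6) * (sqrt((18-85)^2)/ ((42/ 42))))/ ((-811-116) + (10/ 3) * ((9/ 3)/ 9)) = -0.70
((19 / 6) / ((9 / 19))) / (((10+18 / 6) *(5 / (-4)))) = -722 / 1755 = -0.41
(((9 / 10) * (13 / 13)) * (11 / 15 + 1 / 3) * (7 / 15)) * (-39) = -2184 / 125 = -17.47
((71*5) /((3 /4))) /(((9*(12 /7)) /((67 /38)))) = 166495 /3078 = 54.09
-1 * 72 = -72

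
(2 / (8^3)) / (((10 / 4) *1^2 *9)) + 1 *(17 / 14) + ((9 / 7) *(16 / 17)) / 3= 158417 / 97920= 1.62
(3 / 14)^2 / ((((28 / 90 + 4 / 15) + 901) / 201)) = 81405 / 7951916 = 0.01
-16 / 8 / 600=-1 / 300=-0.00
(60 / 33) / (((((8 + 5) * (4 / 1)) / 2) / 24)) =240 / 143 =1.68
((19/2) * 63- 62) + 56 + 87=1359/2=679.50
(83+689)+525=1297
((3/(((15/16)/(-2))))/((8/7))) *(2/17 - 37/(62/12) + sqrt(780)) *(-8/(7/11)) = -1306624/2635 + 704 *sqrt(195)/5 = 1470.29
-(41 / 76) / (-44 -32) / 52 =41 / 300352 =0.00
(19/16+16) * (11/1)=3025/16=189.06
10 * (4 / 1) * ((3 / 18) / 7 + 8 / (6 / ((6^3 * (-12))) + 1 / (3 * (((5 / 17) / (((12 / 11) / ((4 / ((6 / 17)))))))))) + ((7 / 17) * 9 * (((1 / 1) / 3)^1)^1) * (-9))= 2312430860 / 905709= 2553.17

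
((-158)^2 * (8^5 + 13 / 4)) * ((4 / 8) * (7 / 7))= 818101485 / 2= 409050742.50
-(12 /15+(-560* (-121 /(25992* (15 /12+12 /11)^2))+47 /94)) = -612071533 /344686410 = -1.78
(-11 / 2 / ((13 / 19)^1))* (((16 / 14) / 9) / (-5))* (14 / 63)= 1672 / 36855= 0.05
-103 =-103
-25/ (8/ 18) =-225/ 4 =-56.25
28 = 28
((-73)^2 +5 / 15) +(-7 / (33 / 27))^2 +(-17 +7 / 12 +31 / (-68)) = 65971229 / 12342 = 5345.26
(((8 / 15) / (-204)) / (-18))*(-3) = -1 / 2295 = -0.00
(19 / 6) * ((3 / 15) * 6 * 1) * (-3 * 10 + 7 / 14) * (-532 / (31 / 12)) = 3578232 / 155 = 23085.37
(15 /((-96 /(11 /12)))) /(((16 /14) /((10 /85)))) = -385 /26112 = -0.01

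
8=8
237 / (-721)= -0.33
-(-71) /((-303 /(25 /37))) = -1775 /11211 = -0.16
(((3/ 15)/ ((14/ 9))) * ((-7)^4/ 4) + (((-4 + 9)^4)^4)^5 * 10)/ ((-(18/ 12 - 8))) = 33087224502121106994856347682798514142632484436035156253087/ 260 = 127258555777388873057139800000000000000000000000000000000.00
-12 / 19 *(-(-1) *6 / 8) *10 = -90 / 19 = -4.74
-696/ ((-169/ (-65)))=-267.69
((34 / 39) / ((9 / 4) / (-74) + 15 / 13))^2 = 101284096 / 168194961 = 0.60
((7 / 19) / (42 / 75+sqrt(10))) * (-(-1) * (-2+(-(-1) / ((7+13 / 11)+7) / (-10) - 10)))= 4912495 / 19209342 - 17544625 * sqrt(10) / 38418684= -1.19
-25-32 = -57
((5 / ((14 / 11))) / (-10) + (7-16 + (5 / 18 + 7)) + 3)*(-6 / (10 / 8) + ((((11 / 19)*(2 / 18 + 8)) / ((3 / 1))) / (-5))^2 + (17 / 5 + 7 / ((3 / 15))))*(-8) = -98881218974 / 414491175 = -238.56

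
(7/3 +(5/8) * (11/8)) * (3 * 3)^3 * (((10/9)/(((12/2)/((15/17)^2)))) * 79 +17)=611079471/9248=66076.93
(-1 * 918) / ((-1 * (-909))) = -1.01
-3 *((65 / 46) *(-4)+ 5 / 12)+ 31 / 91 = 16.05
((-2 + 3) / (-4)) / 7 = -1 / 28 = -0.04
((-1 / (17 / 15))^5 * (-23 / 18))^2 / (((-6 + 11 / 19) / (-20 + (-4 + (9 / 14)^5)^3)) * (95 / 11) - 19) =-508307404180205802087977080078125 / 20033717873481457581197057023722332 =-0.03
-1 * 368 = -368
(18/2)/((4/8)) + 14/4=43/2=21.50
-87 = -87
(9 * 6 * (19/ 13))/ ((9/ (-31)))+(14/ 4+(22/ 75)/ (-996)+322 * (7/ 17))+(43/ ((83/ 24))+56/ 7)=-475964303/ 4127175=-115.32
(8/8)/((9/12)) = 4/3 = 1.33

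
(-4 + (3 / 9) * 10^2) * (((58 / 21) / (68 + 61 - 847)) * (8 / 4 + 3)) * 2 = -25520 / 22617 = -1.13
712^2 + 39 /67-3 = 506941.58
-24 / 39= -0.62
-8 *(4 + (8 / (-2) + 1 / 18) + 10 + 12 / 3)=-1012 / 9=-112.44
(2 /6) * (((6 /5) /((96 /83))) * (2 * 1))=83 /120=0.69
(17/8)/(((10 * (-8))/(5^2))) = -0.66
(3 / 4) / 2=3 / 8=0.38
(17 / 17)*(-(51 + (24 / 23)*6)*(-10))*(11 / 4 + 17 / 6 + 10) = 410465 / 46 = 8923.15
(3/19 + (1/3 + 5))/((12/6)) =313/114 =2.75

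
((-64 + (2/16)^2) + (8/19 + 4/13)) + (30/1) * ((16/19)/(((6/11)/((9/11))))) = -400905/15808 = -25.36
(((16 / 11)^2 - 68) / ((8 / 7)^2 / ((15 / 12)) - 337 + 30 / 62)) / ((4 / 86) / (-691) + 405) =9178791395 / 18928396014352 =0.00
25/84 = 0.30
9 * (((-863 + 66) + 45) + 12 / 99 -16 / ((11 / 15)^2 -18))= -292102644 / 43219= -6758.66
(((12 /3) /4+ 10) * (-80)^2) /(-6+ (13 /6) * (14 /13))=-19200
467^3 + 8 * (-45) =101847203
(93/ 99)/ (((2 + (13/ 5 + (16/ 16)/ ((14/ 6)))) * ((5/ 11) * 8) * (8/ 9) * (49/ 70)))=465/ 5632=0.08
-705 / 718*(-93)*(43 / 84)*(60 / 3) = 4698825 / 5026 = 934.90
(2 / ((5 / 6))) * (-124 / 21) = -496 / 35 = -14.17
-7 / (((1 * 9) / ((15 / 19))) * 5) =-7 / 57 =-0.12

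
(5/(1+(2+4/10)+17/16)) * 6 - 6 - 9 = -985/119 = -8.28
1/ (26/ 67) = 67/ 26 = 2.58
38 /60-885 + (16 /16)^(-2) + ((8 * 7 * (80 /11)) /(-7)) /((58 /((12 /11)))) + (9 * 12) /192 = -744383957 /842160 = -883.90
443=443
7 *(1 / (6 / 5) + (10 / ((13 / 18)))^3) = 245020895 / 13182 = 18587.54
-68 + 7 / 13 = -877 / 13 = -67.46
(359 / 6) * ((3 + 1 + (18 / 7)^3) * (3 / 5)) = 1293118 / 1715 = 754.00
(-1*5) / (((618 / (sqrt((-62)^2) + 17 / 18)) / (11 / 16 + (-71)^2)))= -492965 / 192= -2567.53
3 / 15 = 1 / 5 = 0.20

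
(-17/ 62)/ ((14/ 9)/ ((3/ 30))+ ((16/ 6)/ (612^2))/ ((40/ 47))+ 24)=-47754360/ 6889114097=-0.01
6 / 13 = 0.46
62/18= 3.44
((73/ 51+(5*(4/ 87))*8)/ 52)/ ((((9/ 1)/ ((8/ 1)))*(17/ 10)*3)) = 96740/ 8825193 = 0.01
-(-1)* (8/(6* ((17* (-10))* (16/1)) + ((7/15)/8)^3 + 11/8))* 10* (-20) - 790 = -22274116289030/28198583657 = -789.90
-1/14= -0.07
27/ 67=0.40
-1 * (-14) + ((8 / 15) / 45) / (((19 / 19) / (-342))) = 746 / 75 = 9.95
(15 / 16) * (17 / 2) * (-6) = -765 / 16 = -47.81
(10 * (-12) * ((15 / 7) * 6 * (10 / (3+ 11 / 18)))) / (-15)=25920 / 91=284.84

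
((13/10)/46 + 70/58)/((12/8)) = 16477/20010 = 0.82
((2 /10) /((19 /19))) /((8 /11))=11 /40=0.28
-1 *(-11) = 11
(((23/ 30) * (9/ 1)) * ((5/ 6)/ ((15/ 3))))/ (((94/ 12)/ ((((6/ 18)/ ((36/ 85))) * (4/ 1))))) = 391/ 846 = 0.46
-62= -62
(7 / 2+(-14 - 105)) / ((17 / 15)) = -3465 / 34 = -101.91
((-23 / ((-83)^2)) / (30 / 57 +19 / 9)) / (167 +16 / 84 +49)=-82593 / 14105503060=-0.00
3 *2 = 6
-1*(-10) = 10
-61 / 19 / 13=-61 / 247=-0.25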